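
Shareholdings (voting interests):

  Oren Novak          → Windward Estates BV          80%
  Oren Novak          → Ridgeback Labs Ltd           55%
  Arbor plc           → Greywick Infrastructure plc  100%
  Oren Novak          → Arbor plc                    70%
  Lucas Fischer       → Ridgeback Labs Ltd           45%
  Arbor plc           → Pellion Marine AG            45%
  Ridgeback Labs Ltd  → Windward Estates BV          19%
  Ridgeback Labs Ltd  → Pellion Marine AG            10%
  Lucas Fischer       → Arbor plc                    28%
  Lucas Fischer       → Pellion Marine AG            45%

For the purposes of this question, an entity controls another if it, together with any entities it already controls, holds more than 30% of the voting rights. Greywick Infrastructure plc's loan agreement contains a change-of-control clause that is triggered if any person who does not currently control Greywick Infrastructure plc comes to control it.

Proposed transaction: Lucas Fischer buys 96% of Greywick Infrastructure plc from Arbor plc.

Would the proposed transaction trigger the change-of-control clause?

The purchase adds only to Lucas's holdings (Arbor's stake shrinks), so Lucas is the only person who could newly come to control Greywick.
Lucas holds 45% of Ridgeback, so Lucas controls Ridgeback.
Lucas and Ridgeback together hold 45% + 10% = 55% of Pellion, so Lucas controls Pellion.
Neither Lucas nor any entity Lucas controls holds any voting interest in Greywick.
So before the transaction, Lucas does not control Greywick.
After the purchase, Lucas holds 96% of Greywick directly, and Arbor's stake falls to 4%.
Lucas holds 96% of Greywick, so Lucas controls Greywick.
Lucas did not control Greywick before and does after, so the clause is triggered.

Yes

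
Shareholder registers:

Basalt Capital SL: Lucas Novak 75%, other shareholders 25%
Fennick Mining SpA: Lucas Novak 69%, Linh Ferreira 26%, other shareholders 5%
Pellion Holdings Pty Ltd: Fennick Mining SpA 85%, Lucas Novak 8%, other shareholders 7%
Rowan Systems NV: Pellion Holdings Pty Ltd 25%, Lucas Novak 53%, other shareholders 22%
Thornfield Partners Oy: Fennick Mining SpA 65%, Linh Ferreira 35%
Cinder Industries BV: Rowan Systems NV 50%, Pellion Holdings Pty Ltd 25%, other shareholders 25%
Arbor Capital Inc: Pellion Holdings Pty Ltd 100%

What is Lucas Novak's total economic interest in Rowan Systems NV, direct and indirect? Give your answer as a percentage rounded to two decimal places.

69.66%

Lucas reaches Rowan along 3 paths.
Via Fennick → Pellion: 69% × 85% × 25% = 14.6625%.
Via Pellion: 8% × 25% = 2%.
Direct stake: 53% = 53%.
Total: 14.6625% + 2% + 53% = 69.6625%.
Rounded: 69.66%.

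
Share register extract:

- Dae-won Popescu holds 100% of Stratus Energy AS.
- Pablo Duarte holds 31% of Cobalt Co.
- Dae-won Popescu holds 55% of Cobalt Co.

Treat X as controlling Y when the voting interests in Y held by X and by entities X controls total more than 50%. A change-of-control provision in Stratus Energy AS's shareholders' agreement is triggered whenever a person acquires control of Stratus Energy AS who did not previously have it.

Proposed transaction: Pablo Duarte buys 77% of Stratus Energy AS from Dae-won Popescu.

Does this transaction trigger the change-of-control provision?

Yes

The purchase adds only to Pablo's holdings (Dae-won's stake shrinks), so Pablo is the only person who could newly come to control Stratus.
Pablo's largest direct stake is 31% in Cobalt, which does not meet the threshold, so Pablo controls no company.
Neither Pablo nor any entity Pablo controls holds any voting interest in Stratus.
So before the transaction, Pablo does not control Stratus.
After the purchase, Pablo holds 77% of Stratus directly, and Dae-won's stake falls to 23%.
Pablo holds 77% of Stratus, so Pablo controls Stratus.
Pablo did not control Stratus before and does after, so the clause is triggered.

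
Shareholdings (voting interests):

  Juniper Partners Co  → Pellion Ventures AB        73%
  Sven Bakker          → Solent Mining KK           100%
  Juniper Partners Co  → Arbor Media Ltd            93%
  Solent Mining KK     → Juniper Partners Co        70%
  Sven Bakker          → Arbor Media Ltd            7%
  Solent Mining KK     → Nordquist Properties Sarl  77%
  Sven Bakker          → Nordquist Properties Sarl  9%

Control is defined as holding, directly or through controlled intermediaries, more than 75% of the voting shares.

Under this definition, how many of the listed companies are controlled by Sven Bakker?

Sven holds 100% of Solent, so Sven controls Solent.
Solent and Sven together hold 77% + 9% = 86% of Nordquist, so Sven controls Nordquist.
No other company's threshold is met.
Sven controls 2 companies.

2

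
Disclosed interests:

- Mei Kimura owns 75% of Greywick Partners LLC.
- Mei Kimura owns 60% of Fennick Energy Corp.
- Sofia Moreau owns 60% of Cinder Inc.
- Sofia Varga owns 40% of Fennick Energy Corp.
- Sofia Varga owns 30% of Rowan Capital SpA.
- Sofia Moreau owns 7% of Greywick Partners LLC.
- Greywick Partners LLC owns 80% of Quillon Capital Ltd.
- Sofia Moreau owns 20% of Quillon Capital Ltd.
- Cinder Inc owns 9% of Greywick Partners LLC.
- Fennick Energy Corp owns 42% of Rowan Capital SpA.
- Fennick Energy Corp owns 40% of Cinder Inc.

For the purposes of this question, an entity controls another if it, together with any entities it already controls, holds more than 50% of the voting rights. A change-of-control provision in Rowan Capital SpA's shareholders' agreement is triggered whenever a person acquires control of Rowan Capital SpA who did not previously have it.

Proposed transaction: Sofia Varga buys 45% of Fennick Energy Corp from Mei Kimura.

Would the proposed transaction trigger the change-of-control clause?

Yes

The purchase adds only to Sofia Varga's holdings (Mei's stake shrinks), so Sofia Varga is the only person who could newly come to control Rowan.
Sofia Varga's largest direct stake is 40% in Fennick, which does not meet the threshold, so Sofia Varga controls no company.
In Rowan, Sofia Varga's side holds only 30%, not > 50%.
So before the transaction, Sofia Varga does not control Rowan.
After the purchase, Sofia Varga's direct stake in Fennick rises to 40% + 45% = 85%, and Mei's stake falls to 15%.
Sofia Varga holds 85% of Fennick, so Sofia Varga controls Fennick.
Fennick and Sofia Varga together hold 42% + 30% = 72% of Rowan, so Sofia Varga controls Rowan.
Sofia Varga did not control Rowan before and does after, so the clause is triggered.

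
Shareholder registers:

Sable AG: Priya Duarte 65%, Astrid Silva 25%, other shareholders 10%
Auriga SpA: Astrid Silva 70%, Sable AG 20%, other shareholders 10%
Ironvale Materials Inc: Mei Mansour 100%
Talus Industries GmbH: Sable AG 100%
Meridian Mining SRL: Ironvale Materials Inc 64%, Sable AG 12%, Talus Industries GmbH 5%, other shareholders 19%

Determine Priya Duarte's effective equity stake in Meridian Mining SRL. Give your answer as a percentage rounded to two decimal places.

11.05%

Priya reaches Meridian along 2 paths.
Via Sable: 65% × 12% = 7.8%.
Via Sable → Talus: 65% × 100% × 5% = 3.25%.
Total: 7.8% + 3.25% = 11.05%.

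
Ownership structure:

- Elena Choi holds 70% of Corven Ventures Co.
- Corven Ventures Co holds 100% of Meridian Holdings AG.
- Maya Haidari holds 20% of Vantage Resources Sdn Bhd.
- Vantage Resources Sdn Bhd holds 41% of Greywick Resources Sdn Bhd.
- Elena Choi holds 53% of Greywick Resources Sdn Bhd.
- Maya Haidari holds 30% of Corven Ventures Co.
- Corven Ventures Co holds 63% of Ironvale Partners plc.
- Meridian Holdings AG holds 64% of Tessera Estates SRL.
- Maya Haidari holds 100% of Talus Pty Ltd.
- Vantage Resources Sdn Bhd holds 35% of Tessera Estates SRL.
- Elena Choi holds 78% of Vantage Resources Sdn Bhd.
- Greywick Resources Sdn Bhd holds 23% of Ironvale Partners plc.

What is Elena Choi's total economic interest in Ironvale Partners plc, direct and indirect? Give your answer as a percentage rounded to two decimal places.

Elena reaches Ironvale along 3 paths.
Via Corven: 70% × 63% = 44.1%.
Via Vantage → Greywick: 78% × 41% × 23% = 7.3554%.
Via Greywick: 53% × 23% = 12.19%.
Total: 44.1% + 7.3554% + 12.19% = 63.6454%.
Rounded: 63.65%.

63.65%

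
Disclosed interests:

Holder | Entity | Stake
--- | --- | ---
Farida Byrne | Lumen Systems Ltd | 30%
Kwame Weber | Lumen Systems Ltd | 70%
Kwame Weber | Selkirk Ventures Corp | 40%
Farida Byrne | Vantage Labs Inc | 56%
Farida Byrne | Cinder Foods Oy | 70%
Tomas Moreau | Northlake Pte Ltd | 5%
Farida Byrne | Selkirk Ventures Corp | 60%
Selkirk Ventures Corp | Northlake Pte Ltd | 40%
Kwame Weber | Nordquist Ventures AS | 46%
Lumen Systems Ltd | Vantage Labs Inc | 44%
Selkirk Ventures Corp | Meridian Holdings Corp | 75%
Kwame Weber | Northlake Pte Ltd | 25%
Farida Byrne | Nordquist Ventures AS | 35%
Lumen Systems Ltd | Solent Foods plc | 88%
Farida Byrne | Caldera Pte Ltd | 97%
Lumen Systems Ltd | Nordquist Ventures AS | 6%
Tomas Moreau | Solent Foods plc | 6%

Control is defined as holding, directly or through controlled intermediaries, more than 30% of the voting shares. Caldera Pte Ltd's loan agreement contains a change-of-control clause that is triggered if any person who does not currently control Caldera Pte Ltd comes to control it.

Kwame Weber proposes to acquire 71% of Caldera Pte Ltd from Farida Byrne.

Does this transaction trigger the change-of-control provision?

The purchase adds only to Kwame's holdings (Farida's stake shrinks), so Kwame is the only person who could newly come to control Caldera.
Kwame holds 70% of Lumen, so Kwame controls Lumen.
Kwame holds 40% of Selkirk, so Kwame controls Selkirk.
Lumen holds 88% of Solent, so Kwame controls Solent.
Lumen and Kwame together hold 6% + 46% = 52% of Nordquist, so Kwame controls Nordquist.
Selkirk and Kwame together hold 40% + 25% = 65% of Northlake, so Kwame controls Northlake.
Selkirk holds 75% of Meridian, so Kwame controls Meridian.
Lumen holds 44% of Vantage, so Kwame controls Vantage.
Neither Kwame nor any entity Kwame controls holds any voting interest in Caldera.
So before the transaction, Kwame does not control Caldera.
After the purchase, Kwame holds 71% of Caldera directly, and Farida's stake falls to 26%.
Kwame holds 71% of Caldera, so Kwame controls Caldera.
Kwame did not control Caldera before and does after, so the clause is triggered.

Yes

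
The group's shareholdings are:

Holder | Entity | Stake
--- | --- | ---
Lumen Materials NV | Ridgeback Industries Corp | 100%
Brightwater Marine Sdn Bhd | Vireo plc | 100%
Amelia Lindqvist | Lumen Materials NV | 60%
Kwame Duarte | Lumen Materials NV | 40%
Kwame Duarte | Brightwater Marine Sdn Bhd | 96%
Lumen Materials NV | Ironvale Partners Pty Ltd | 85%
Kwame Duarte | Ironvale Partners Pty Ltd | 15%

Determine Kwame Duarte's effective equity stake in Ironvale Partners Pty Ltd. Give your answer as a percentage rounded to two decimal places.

Kwame reaches Ironvale along 2 paths.
Via Lumen: 40% × 85% = 34%.
Direct stake: 15% = 15%.
Total: 34% + 15% = 49%.
Rounded: 49.00%.

49.00%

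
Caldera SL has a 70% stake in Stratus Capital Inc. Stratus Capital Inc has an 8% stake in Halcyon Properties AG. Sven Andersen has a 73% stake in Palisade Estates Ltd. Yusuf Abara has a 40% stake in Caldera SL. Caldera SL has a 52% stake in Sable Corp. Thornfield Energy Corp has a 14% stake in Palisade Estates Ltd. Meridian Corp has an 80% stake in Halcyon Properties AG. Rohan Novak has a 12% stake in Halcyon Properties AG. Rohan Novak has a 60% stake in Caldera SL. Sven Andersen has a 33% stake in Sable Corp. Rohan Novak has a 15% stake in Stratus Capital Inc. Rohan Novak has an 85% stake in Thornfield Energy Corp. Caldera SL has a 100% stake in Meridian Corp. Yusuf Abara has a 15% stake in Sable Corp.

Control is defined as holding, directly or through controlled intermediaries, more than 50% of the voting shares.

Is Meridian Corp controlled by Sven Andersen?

No

Sven holds 73% of Palisade, so Sven controls Palisade.
Neither Sven nor any entity Sven controls holds any voting interest in Meridian.
So Sven does not control Meridian.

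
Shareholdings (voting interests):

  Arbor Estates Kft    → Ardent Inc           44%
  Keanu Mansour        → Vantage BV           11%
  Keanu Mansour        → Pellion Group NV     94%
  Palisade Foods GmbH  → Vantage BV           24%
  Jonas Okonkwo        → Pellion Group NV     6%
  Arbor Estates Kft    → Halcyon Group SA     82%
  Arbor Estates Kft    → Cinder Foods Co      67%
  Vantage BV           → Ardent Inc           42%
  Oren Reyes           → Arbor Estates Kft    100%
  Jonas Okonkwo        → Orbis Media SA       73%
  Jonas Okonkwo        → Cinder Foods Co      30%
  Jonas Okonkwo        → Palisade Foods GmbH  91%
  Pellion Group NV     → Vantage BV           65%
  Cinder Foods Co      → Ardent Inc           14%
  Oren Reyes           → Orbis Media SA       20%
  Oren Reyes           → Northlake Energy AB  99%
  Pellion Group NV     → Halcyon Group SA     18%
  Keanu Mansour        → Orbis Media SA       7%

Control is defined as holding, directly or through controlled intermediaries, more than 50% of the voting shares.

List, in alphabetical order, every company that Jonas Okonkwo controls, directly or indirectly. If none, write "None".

Jonas holds 91% of Palisade, so Jonas controls Palisade.
Jonas holds 73% of Orbis, so Jonas controls Orbis.
No other company's threshold is met.

Orbis Media SA, Palisade Foods GmbH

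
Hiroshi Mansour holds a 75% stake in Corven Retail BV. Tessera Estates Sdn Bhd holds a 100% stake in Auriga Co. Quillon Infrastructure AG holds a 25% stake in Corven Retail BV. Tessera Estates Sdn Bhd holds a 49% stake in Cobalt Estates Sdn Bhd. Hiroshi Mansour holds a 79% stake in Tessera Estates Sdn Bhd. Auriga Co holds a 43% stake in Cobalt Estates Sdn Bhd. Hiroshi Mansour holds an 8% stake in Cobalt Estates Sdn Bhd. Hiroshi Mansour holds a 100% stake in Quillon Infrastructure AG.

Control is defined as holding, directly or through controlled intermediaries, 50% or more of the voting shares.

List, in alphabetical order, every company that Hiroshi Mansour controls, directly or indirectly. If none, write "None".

Hiroshi holds 79% of Tessera, so Hiroshi controls Tessera.
Tessera holds 100% of Auriga, so Hiroshi controls Auriga.
Hiroshi holds 100% of Quillon, so Hiroshi controls Quillon.
Hiroshi and Quillon together hold 75% + 25% = 100% of Corven, so Hiroshi controls Corven.
Hiroshi and Auriga and Tessera together hold 8% + 43% + 49% = 100% of Cobalt, so Hiroshi controls Cobalt.

Auriga Co, Cobalt Estates Sdn Bhd, Corven Retail BV, Quillon Infrastructure AG, Tessera Estates Sdn Bhd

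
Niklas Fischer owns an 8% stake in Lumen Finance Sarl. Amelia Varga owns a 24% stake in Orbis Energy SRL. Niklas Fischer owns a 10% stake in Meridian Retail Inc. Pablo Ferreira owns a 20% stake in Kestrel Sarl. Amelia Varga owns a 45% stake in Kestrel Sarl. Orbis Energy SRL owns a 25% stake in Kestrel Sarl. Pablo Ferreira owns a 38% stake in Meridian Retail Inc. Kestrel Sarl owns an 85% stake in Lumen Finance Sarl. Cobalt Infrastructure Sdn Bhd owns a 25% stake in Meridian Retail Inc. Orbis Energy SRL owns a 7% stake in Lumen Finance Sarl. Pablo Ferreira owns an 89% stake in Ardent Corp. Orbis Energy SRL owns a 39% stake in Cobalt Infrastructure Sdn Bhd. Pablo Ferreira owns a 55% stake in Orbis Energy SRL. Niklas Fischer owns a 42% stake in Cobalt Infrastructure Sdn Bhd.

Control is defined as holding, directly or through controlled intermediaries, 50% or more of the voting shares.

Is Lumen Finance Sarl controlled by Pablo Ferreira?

No

Pablo holds 55% of Orbis, so Pablo controls Orbis.
Pablo holds 89% of Ardent, so Pablo controls Ardent.
In Lumen, Pablo's side holds only 7%, not ≥ 50%.
So Pablo does not control Lumen.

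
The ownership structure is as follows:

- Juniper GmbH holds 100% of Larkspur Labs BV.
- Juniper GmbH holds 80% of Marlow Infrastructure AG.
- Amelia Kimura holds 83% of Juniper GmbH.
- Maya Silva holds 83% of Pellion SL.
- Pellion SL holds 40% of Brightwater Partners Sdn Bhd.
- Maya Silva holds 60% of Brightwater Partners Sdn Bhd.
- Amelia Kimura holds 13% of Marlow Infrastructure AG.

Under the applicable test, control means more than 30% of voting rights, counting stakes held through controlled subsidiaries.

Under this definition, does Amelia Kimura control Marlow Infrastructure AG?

Yes

Amelia holds 83% of Juniper, so Amelia controls Juniper.
Juniper and Amelia together hold 80% + 13% = 93% of Marlow, so Amelia controls Marlow.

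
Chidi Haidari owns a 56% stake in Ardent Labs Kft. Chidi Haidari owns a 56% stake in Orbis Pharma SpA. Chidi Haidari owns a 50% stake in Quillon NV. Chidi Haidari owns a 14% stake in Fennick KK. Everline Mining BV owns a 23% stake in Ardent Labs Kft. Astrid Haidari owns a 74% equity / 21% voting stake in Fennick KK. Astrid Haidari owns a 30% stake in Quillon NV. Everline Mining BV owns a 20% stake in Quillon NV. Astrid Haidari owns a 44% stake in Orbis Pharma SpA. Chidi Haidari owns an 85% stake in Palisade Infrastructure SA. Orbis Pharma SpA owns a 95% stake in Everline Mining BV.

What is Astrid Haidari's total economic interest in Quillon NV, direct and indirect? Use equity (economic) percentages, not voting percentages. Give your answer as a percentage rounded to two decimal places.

Astrid reaches Quillon along 2 paths.
Direct stake: 30% = 30%.
Via Orbis → Everline: 44% × 95% × 20% = 8.36%.
Total: 30% + 8.36% = 38.36%.

38.36%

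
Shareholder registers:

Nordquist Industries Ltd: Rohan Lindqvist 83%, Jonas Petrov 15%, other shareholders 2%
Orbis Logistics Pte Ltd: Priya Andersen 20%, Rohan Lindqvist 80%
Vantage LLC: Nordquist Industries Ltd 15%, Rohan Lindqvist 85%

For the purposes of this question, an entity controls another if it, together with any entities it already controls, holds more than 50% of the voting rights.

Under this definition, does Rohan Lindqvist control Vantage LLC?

Rohan holds 83% of Nordquist, so Rohan controls Nordquist.
Nordquist and Rohan together hold 15% + 85% = 100% of Vantage, so Rohan controls Vantage.

Yes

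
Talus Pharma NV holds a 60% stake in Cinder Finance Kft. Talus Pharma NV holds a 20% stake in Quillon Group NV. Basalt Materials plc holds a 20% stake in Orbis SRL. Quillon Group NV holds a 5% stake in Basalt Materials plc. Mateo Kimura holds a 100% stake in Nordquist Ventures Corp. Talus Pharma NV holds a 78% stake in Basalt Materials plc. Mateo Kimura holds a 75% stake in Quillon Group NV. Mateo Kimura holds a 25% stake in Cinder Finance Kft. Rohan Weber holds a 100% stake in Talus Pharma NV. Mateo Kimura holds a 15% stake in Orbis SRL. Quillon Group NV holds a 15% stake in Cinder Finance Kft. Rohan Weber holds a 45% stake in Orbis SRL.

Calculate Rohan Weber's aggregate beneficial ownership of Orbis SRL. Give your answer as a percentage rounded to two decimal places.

60.80%

Rohan reaches Orbis along 3 paths.
Direct stake: 45% = 45%.
Via Talus → Quillon → Basalt: 100% × 20% × 5% × 20% = 0.2%.
Via Talus → Basalt: 100% × 78% × 20% = 15.6%.
Total: 45% + 0.2% + 15.6% = 60.8%.
Rounded: 60.80%.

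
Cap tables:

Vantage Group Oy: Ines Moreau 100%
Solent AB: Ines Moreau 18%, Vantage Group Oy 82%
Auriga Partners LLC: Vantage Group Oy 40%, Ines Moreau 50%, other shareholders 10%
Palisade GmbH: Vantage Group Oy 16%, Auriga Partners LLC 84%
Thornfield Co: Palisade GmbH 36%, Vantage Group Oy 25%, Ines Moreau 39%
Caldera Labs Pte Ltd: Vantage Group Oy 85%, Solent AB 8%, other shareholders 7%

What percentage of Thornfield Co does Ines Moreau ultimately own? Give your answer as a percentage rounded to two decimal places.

96.98%

Ines reaches Thornfield along 5 paths.
Via Vantage → Palisade: 100% × 16% × 36% = 5.76%.
Via Vantage → Auriga → Palisade: 100% × 40% × 84% × 36% = 12.096%.
Via Auriga → Palisade: 50% × 84% × 36% = 15.12%.
Via Vantage: 100% × 25% = 25%.
Direct stake: 39% = 39%.
Total: 5.76% + 12.096% + 15.12% + 25% + 39% = 96.976%.
Rounded: 96.98%.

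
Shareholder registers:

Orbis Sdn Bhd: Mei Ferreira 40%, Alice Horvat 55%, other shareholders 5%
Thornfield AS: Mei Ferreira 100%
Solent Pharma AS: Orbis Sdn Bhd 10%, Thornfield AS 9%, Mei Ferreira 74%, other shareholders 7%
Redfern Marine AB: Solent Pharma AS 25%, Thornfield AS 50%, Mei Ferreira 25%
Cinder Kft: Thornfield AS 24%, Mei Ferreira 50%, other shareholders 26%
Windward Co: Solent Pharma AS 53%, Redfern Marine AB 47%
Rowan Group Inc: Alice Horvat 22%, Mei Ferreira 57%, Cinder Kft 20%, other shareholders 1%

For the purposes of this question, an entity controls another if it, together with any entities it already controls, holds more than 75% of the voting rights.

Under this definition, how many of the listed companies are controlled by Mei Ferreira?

4

Mei holds 100% of Thornfield, so Mei controls Thornfield.
Thornfield and Mei together hold 9% + 74% = 83% of Solent, so Mei controls Solent.
Solent and Thornfield and Mei together hold 25% + 50% + 25% = 100% of Redfern, so Mei controls Redfern.
Solent and Redfern together hold 53% + 47% = 100% of Windward, so Mei controls Windward.
No other company's threshold is met.
Mei controls 4 companies.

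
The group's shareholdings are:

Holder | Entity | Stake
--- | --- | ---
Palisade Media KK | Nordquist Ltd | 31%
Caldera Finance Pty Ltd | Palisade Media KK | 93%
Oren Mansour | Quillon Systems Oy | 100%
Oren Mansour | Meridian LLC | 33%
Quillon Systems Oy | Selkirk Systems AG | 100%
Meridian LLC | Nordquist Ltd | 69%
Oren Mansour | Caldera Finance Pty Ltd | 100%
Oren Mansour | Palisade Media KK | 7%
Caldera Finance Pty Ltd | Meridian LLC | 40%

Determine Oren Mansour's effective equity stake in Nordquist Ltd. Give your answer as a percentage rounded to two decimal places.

81.37%

Oren reaches Nordquist along 4 paths.
Via Caldera → Palisade: 100% × 93% × 31% = 28.83%.
Via Palisade: 7% × 31% = 2.17%.
Via Caldera → Meridian: 100% × 40% × 69% = 27.6%.
Via Meridian: 33% × 69% = 22.77%.
Total: 28.83% + 2.17% + 27.6% + 22.77% = 81.37%.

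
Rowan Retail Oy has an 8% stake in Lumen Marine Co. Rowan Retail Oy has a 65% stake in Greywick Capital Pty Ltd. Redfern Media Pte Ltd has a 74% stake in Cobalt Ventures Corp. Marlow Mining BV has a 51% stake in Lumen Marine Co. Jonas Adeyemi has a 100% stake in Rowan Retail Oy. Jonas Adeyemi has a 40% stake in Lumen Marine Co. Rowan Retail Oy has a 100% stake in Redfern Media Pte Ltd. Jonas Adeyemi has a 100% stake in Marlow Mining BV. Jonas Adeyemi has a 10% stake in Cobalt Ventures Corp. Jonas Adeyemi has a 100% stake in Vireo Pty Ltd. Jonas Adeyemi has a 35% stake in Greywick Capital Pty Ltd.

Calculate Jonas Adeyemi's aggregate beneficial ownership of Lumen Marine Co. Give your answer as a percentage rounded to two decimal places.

Jonas reaches Lumen along 3 paths.
Via Marlow: 100% × 51% = 51%.
Direct stake: 40% = 40%.
Via Rowan: 100% × 8% = 8%.
Total: 51% + 40% + 8% = 99%.
Rounded: 99.00%.

99.00%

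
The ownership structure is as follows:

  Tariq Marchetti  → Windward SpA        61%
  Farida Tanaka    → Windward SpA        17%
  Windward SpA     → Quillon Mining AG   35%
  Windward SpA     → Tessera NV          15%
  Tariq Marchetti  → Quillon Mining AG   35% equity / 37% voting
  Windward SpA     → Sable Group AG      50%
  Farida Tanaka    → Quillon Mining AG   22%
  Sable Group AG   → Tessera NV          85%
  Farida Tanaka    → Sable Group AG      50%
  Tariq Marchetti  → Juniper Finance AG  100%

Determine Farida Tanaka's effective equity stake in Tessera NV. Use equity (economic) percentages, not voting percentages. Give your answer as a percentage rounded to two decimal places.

Farida reaches Tessera along 3 paths.
Via Sable: 50% × 85% = 42.5%.
Via Windward → Sable: 17% × 50% × 85% = 7.225%.
Via Windward: 17% × 15% = 2.55%.
Total: 42.5% + 7.225% + 2.55% = 52.275%.
Rounded: 52.28%.

52.28%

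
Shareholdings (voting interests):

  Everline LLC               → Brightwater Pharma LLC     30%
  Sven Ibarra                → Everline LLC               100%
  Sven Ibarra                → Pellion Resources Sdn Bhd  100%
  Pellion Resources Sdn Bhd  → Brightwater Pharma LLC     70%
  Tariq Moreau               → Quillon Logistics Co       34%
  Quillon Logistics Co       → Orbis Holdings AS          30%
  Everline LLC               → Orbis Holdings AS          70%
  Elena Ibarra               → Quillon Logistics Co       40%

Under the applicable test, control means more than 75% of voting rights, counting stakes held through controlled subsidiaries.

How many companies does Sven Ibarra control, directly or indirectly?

3

Sven holds 100% of Everline, so Sven controls Everline.
Sven holds 100% of Pellion, so Sven controls Pellion.
Everline and Pellion together hold 30% + 70% = 100% of Brightwater, so Sven controls Brightwater.
No other company's threshold is met.
Sven controls 3 companies.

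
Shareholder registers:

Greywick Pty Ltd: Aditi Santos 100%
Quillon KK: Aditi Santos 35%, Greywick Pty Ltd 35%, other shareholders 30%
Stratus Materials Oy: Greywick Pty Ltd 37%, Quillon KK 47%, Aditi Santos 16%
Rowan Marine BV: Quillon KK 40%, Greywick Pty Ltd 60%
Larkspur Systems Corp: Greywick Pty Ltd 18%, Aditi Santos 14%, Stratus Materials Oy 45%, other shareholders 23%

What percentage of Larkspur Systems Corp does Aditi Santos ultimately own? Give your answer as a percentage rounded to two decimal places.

Aditi reaches Larkspur along 6 paths.
Via Greywick: 100% × 18% = 18%.
Direct stake: 14% = 14%.
Via Greywick → Stratus: 100% × 37% × 45% = 16.65%.
Via Quillon → Stratus: 35% × 47% × 45% = 7.4025%.
Via Greywick → Quillon → Stratus: 100% × 35% × 47% × 45% = 7.4025%.
Via Stratus: 16% × 45% = 7.2%.
Total: 18% + 14% + 16.65% + 7.4025% + 7.4025% + 7.2% = 70.655%.
Rounded: 70.66%.

70.66%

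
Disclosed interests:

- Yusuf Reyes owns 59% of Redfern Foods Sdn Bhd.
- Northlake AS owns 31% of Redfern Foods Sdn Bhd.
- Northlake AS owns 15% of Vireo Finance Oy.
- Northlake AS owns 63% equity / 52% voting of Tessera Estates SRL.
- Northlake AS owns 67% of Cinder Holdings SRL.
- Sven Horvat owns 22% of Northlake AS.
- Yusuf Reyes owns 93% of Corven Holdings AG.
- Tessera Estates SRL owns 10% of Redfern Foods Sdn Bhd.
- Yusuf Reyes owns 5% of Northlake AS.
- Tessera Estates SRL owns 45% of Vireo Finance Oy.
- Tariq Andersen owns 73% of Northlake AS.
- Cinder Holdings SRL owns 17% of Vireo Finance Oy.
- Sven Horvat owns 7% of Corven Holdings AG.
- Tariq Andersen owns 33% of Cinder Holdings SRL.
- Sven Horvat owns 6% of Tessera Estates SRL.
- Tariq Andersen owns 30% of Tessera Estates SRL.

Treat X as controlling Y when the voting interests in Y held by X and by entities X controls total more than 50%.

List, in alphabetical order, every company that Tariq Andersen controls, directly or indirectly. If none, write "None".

Cinder Holdings SRL, Northlake AS, Tessera Estates SRL, Vireo Finance Oy

Tariq holds 73% of Northlake, so Tariq controls Northlake.
Northlake and Tariq together hold 52% + 30% = 82% of Tessera, so Tariq controls Tessera.
Northlake and Tariq together hold 67% + 33% = 100% of Cinder, so Tariq controls Cinder.
Tessera and Northlake and Cinder together hold 45% + 15% + 17% = 77% of Vireo, so Tariq controls Vireo.
No other company's threshold is met.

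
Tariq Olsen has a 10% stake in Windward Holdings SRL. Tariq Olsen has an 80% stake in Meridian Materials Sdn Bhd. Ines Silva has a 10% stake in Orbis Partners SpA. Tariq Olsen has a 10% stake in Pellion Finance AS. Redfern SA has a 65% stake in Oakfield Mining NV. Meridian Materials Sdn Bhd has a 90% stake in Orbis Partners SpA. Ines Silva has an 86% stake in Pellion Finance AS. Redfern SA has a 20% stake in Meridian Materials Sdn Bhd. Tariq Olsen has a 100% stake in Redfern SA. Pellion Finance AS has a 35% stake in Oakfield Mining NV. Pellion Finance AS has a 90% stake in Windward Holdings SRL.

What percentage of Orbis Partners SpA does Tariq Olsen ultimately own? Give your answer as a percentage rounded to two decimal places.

Tariq reaches Orbis along 2 paths.
Via Meridian: 80% × 90% = 72%.
Via Redfern → Meridian: 100% × 20% × 90% = 18%.
Total: 72% + 18% = 90%.
Rounded: 90.00%.

90.00%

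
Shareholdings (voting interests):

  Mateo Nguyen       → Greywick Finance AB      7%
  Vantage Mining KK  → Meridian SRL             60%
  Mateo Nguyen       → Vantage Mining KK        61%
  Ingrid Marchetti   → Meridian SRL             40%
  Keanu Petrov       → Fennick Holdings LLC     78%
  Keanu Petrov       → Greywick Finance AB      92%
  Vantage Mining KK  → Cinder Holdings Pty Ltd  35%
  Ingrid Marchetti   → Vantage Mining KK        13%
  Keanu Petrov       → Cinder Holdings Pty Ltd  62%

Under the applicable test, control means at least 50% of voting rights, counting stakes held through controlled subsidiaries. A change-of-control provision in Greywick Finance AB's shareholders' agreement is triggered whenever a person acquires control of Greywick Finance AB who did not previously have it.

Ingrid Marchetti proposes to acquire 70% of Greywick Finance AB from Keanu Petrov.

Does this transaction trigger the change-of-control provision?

The purchase adds only to Ingrid's holdings (Keanu's stake shrinks), so Ingrid is the only person who could newly come to control Greywick.
Ingrid's largest direct stake is 40% in Meridian, which does not meet the threshold, so Ingrid controls no company.
Neither Ingrid nor any entity Ingrid controls holds any voting interest in Greywick.
So before the transaction, Ingrid does not control Greywick.
After the purchase, Ingrid holds 70% of Greywick directly, and Keanu's stake falls to 22%.
Ingrid holds 70% of Greywick, so Ingrid controls Greywick.
Ingrid did not control Greywick before and does after, so the clause is triggered.

Yes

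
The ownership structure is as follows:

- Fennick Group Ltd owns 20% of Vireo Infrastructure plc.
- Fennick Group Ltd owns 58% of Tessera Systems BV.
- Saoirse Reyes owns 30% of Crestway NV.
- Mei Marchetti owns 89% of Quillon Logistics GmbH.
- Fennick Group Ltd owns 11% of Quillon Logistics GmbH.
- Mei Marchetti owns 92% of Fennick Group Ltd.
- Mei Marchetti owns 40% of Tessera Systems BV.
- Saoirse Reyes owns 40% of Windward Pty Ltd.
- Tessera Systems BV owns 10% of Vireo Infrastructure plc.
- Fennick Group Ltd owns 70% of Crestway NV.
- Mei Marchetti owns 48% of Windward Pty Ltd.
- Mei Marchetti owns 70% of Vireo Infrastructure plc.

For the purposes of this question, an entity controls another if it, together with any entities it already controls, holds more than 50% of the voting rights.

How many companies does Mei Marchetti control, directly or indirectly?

Mei holds 92% of Fennick, so Mei controls Fennick.
Fennick and Mei together hold 58% + 40% = 98% of Tessera, so Mei controls Tessera.
Fennick holds 70% of Crestway, so Mei controls Crestway.
Tessera and Fennick and Mei together hold 10% + 20% + 70% = 100% of Vireo, so Mei controls Vireo.
Mei and Fennick together hold 89% + 11% = 100% of Quillon, so Mei controls Quillon.
No other company's threshold is met.
Mei controls 5 companies.

5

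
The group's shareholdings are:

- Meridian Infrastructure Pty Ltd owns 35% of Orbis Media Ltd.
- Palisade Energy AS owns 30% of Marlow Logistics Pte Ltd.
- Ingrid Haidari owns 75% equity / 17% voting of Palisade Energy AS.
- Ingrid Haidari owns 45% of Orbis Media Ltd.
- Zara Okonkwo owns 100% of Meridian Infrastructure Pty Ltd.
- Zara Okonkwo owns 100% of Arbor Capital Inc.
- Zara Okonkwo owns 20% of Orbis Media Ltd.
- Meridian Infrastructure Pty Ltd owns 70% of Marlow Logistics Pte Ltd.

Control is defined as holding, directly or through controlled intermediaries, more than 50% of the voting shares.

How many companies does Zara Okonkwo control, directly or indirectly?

4

Zara holds 100% of Meridian, so Zara controls Meridian.
Meridian holds 70% of Marlow, so Zara controls Marlow.
Meridian and Zara together hold 35% + 20% = 55% of Orbis, so Zara controls Orbis.
Zara holds 100% of Arbor, so Zara controls Arbor.
No other company's threshold is met.
Zara controls 4 companies.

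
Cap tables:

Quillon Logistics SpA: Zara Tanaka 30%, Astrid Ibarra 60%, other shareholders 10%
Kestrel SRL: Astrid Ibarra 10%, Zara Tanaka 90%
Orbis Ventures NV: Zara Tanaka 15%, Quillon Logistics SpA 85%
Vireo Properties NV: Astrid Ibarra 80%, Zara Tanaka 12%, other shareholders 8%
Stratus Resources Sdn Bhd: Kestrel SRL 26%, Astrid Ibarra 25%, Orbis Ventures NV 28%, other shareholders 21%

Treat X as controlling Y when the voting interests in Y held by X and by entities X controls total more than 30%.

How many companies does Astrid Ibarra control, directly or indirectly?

4

Astrid holds 60% of Quillon, so Astrid controls Quillon.
Quillon holds 85% of Orbis, so Astrid controls Orbis.
Astrid holds 80% of Vireo, so Astrid controls Vireo.
Astrid and Orbis together hold 25% + 28% = 53% of Stratus, so Astrid controls Stratus.
No other company's threshold is met.
Astrid controls 4 companies.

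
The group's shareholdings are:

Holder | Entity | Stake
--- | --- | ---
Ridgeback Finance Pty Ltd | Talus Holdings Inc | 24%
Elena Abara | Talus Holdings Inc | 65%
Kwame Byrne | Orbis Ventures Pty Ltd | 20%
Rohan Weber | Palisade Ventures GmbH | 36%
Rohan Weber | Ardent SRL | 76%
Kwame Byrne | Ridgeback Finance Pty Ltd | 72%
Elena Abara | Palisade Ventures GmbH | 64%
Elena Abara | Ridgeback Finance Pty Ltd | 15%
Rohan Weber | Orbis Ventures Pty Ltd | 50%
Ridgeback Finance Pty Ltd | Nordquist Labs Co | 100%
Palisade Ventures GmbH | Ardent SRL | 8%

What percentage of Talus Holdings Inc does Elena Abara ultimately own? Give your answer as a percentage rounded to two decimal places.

68.60%

Elena reaches Talus along 2 paths.
Via Ridgeback: 15% × 24% = 3.6%.
Direct stake: 65% = 65%.
Total: 3.6% + 65% = 68.6%.
Rounded: 68.60%.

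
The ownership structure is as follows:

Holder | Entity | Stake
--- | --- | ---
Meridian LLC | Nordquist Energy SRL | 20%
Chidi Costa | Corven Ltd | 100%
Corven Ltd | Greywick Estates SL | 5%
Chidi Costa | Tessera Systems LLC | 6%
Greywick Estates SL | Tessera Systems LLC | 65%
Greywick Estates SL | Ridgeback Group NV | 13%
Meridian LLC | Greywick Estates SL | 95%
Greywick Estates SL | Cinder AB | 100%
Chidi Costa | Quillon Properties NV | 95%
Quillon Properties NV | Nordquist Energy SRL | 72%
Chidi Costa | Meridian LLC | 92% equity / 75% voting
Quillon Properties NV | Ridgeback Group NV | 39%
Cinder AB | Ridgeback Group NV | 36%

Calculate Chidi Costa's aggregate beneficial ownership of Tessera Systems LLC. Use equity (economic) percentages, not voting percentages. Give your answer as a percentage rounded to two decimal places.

Chidi reaches Tessera along 3 paths.
Via Meridian → Greywick: 92% × 95% × 65% = 56.81%.
Via Corven → Greywick: 100% × 5% × 65% = 3.25%.
Direct stake: 6% = 6%.
Total: 56.81% + 3.25% + 6% = 66.06%.

66.06%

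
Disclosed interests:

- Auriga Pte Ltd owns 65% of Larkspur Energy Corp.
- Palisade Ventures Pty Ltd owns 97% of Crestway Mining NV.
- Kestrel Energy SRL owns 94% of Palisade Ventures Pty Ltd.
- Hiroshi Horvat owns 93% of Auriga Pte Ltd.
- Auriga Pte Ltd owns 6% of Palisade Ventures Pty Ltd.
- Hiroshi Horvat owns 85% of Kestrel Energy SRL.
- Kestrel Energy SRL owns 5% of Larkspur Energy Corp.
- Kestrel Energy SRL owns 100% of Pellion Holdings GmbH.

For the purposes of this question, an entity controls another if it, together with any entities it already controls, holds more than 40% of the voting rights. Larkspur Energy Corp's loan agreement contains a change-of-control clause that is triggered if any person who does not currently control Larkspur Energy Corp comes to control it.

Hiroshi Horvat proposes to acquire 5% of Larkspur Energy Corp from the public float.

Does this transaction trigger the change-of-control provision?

No

The purchase changes only Hiroshi's holdings, so Hiroshi is the only person who could newly come to control Larkspur.
Hiroshi holds 93% of Auriga, so Hiroshi controls Auriga.
Hiroshi holds 85% of Kestrel, so Hiroshi controls Kestrel.
Kestrel and Auriga together hold 5% + 65% = 70% of Larkspur, so Hiroshi controls Larkspur.
So Hiroshi already controls Larkspur before the transaction.
After the purchase, Hiroshi holds 5% of Larkspur directly.
Hiroshi controlled Larkspur already, so this is not a new person acquiring control; every other person's position is unchanged or reduced.
No new person acquires control, so the clause is not triggered.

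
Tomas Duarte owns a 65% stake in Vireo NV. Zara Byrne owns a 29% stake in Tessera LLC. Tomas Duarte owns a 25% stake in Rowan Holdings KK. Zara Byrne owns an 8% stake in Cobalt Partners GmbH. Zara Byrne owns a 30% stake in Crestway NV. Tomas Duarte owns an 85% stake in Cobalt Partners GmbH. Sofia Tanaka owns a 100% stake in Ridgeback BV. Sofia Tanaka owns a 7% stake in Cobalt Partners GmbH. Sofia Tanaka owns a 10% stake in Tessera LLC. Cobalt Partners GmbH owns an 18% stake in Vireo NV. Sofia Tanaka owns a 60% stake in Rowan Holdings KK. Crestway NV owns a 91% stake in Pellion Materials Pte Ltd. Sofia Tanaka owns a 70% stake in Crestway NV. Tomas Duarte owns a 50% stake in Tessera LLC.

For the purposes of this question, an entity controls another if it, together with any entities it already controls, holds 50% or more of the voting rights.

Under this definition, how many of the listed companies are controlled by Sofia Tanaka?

Sofia holds 70% of Crestway, so Sofia controls Crestway.
Crestway holds 91% of Pellion, so Sofia controls Pellion.
Sofia holds 60% of Rowan, so Sofia controls Rowan.
Sofia holds 100% of Ridgeback, so Sofia controls Ridgeback.
No other company's threshold is met.
Sofia controls 4 companies.

4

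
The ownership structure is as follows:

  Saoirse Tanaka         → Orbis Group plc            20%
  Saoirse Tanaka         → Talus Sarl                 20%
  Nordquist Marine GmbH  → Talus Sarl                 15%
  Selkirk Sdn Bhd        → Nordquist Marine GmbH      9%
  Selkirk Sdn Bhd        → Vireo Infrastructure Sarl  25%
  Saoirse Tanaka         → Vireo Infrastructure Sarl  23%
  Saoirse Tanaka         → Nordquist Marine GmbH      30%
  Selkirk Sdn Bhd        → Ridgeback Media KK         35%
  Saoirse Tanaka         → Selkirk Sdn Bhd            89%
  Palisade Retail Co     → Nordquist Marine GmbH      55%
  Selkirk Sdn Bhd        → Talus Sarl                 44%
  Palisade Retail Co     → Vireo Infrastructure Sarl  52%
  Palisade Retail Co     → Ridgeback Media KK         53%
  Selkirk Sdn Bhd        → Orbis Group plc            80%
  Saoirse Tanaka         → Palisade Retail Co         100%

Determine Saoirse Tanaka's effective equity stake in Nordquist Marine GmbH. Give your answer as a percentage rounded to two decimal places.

93.01%

Saoirse reaches Nordquist along 3 paths.
Via Selkirk: 89% × 9% = 8.01%.
Direct stake: 30% = 30%.
Via Palisade: 100% × 55% = 55%.
Total: 8.01% + 30% + 55% = 93.01%.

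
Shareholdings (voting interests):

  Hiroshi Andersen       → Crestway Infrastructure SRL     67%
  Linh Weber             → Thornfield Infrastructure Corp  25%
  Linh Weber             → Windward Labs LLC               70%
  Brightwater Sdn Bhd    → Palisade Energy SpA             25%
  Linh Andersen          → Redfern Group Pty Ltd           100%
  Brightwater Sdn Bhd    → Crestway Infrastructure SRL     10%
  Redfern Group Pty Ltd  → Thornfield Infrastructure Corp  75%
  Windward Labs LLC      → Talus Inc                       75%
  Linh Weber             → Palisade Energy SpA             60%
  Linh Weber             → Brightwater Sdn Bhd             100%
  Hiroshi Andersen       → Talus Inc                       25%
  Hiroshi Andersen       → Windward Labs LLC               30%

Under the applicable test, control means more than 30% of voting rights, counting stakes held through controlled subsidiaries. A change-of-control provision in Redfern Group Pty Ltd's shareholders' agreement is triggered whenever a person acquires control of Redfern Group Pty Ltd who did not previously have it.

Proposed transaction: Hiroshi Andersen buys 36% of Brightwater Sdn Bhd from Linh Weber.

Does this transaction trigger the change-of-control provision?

The purchase adds only to Hiroshi's holdings (Linh Weber's stake shrinks), so Hiroshi is the only person who could newly come to control Redfern.
Hiroshi holds 67% of Crestway, so Hiroshi controls Crestway.
Neither Hiroshi nor any entity Hiroshi controls holds any voting interest in Redfern.
So before the transaction, Hiroshi does not control Redfern.
After the purchase, Hiroshi holds 36% of Brightwater directly, and Linh Weber's stake falls to 64%.
Hiroshi holds 36% of Brightwater, so Hiroshi controls Brightwater.
Hiroshi and Brightwater together hold 67% + 10% = 77% of Crestway, so Hiroshi controls Crestway.
After the transaction, neither Hiroshi nor any entity Hiroshi controls holds a voting interest in Redfern, so Hiroshi still does not control it.
No new person acquires control, so the clause is not triggered.

No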